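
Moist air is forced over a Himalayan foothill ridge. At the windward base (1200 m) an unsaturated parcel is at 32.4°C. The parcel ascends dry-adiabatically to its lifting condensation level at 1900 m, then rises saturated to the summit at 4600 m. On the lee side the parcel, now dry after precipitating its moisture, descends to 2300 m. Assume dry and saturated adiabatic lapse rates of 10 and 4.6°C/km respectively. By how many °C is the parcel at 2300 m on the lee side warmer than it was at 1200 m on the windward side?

+3.58°C

1200–1900 m, dry: Δz = 0.7 km ⇒ ΔT = -7°C; T = 25.4°C
1900–4600 m, saturated: Δz = 2.7 km ⇒ ΔT = -12.42°C; T = 12.98°C
4600–2300 m, dry descent: Δz = 2.3 km ⇒ ΔT = +23°C; T = 35.98°C
Net change vs windward start: 35.98 − 32.4 = +3.58°C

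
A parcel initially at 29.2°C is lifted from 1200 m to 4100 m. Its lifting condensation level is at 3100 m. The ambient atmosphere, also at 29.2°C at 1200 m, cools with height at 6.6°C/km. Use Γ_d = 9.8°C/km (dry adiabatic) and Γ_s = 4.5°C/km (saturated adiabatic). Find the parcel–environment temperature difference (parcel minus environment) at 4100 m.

-3.98°C (parcel cooler than environment)

Parcel:
  Dry to 3100 m: -9.8 × 1.9 km = -18.62°C, so T = 10.58°C.
  Saturated to 4100 m: -4.5 × 1 km = -4.5°C, so T = 6.08°C.
Environment:
  Environment to 4100 m: -6.6 × 2.9 km = -19.14°C, so T = 10.06°C.
T_parcel − T_env = 6.08 − 10.06 = -3.98°C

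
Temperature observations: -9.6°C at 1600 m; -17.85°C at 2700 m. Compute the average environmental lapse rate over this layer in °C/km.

7.5°C/km

Γ = −ΔT/Δz = (-9.6 − (-17.85)) / (2700 − 1600) m
  = 8.25°C / 1.1 km = 7.5°C/km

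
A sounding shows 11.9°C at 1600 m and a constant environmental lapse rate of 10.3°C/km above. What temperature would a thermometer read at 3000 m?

-2.52°C

1600–3000 m, environmental: Δz = 1.4 km ⇒ ΔT = -14.42°C; T = -2.52°C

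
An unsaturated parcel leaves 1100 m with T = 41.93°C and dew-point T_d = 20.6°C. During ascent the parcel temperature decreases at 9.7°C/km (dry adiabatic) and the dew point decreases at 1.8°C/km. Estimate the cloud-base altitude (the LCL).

3800 m

T and T_d converge at 9.7 − 1.8 = 7.9°C per km
Height above start = (41.93 − 20.6) / 7.9 = 2.7 km
LCL altitude = 1100 m + 2700 m = 3800 m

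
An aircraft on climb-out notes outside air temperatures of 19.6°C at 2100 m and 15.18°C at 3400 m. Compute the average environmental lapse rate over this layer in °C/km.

Γ = −ΔT/Δz = (19.6 − 15.18) / (3400 − 2100) m
  = 4.42°C / 1.3 km = 3.4°C/km

3.4°C/km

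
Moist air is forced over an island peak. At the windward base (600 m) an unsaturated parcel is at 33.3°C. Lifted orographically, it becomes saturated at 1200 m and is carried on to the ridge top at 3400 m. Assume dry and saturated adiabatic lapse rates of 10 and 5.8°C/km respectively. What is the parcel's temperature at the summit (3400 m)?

Dry to 1200 m: -10 × 0.6 km = -6°C, so T = 27.3°C.
Saturated to 3400 m: -5.8 × 2.2 km = -12.76°C, so T = 14.54°C.

14.54°C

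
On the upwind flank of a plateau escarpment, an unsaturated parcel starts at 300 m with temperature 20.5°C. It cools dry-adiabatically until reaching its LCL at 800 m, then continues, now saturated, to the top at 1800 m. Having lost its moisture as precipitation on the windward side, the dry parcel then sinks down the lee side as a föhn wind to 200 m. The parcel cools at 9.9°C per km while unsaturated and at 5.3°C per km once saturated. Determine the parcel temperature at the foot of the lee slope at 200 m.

26.09°C

300 → 800 m (dry, 9.9°C/km): ΔT = -9.9 × 0.5 = -4.95°C → T = 15.55°C
800 → 1800 m (saturated, 5.3°C/km): ΔT = -5.3 × 1 = -5.3°C → T = 10.25°C
1800 → 200 m (dry descent, 9.9°C/km): ΔT = +9.9 × 1.6 = +15.84°C → T = 26.09°C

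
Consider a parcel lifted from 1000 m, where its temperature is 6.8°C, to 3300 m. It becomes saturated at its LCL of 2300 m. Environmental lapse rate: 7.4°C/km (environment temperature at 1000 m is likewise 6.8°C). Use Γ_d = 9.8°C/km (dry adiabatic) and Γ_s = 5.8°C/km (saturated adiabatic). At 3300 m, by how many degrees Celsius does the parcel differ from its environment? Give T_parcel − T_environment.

Parcel:
  1000 → 2300 m (dry, 9.8°C/km): ΔT = -9.8 × 1.3 = -12.74°C → T = -5.94°C
  2300 → 3300 m (saturated, 5.8°C/km): ΔT = -5.8 × 1 = -5.8°C → T = -11.74°C
Environment:
  1000 → 3300 m (environment, 7.4°C/km): ΔT = -7.4 × 2.3 = -17.02°C → T = -10.22°C
T_parcel − T_env = -11.74 − (-10.22) = -1.52°C

-1.52°C (parcel cooler than environment)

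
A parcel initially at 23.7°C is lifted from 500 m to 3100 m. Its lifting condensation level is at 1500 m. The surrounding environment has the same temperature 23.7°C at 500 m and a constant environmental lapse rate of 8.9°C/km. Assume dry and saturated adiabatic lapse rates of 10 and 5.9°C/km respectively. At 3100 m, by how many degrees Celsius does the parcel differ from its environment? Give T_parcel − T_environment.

Parcel:
  From 500 m to 1500 m (dry): cools by 10 × 1 = 10°C, giving 13.7°C.
  From 1500 m to 3100 m (saturated): cools by 5.9 × 1.6 = 9.44°C, giving 4.26°C.
Environment:
  From 500 m to 3100 m (environment): cools by 8.9 × 2.6 = 23.14°C, giving 0.56°C.
T_parcel − T_env = 4.26 − 0.56 = +3.7°C

+3.7°C (parcel warmer than environment)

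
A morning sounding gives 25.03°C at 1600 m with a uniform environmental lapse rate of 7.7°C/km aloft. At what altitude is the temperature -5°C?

5500 m

Height above start = (25.03 − (-5)) / 7.7 = 3.9 km
Altitude = 1600 m + 3900 m = 5500 m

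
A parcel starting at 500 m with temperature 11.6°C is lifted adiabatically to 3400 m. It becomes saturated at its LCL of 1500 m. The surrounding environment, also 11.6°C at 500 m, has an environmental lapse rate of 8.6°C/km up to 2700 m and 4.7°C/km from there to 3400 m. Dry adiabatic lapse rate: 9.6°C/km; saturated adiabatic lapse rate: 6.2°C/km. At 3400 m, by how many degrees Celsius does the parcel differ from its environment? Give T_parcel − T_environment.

+0.83°C (parcel warmer than environment)

Parcel:
  Dry to 1500 m: -9.6 × 1 km = -9.6°C, so T = 2°C.
  Saturated to 3400 m: -6.2 × 1.9 km = -11.78°C, so T = -9.78°C.
Environment:
  Environment, lower layer to 2700 m: -8.6 × 2.2 km = -18.92°C, so T = -7.32°C.
  Environment, upper layer to 3400 m: -4.7 × 0.7 km = -3.29°C, so T = -10.61°C.
T_parcel − T_env = -9.78 − (-10.61) = +0.83°C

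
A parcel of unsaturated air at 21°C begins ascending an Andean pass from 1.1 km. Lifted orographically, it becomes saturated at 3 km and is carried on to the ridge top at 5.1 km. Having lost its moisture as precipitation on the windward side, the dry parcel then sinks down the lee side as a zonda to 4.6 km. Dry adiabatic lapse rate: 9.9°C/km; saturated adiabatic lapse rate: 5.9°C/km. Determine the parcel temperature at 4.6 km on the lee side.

-5.25°C

From 1100 m to 3000 m (dry): cools by 9.9 × 1.9 = 18.81°C, giving 2.19°C.
From 3000 m to 5100 m (saturated): cools by 5.9 × 2.1 = 12.39°C, giving -10.2°C.
From 5100 m to 4600 m (dry descent): warms by 9.9 × 0.5 = 4.95°C, giving -5.25°C.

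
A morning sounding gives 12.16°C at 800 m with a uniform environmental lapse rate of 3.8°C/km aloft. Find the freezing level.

4000 m

Height above start = (12.16 − 0) / 3.8 = 3.2 km
Altitude = 800 m + 3200 m = 4000 m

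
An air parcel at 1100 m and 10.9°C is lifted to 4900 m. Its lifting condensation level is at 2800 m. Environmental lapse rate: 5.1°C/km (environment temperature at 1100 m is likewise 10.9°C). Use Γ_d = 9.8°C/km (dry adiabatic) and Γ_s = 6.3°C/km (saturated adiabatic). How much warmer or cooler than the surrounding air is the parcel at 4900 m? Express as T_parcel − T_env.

Parcel:
  1100 → 2800 m (dry, 9.8°C/km): ΔT = -9.8 × 1.7 = -16.66°C → T = -5.76°C
  2800 → 4900 m (saturated, 6.3°C/km): ΔT = -6.3 × 2.1 = -13.23°C → T = -18.99°C
Environment:
  1100 → 4900 m (environment, 5.1°C/km): ΔT = -5.1 × 3.8 = -19.38°C → T = -8.48°C
T_parcel − T_env = -18.99 − (-8.48) = -10.51°C

-10.51°C (parcel cooler than environment)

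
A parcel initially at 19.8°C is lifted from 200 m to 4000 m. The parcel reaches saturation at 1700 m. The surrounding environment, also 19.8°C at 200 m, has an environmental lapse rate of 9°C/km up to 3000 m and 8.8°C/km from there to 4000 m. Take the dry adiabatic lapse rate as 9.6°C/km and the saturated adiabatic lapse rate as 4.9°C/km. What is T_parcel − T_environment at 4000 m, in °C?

+8.33°C (parcel warmer than environment)

Parcel:
  200 → 1700 m (dry, 9.6°C/km): ΔT = -9.6 × 1.5 = -14.4°C → T = 5.4°C
  1700 → 4000 m (saturated, 4.9°C/km): ΔT = -4.9 × 2.3 = -11.27°C → T = -5.87°C
Environment:
  200 → 3000 m (environment, lower layer, 9°C/km): ΔT = -9 × 2.8 = -25.2°C → T = -5.4°C
  3000 → 4000 m (environment, upper layer, 8.8°C/km): ΔT = -8.8 × 1 = -8.8°C → T = -14.2°C
T_parcel − T_env = -5.87 − (-14.2) = +8.33°C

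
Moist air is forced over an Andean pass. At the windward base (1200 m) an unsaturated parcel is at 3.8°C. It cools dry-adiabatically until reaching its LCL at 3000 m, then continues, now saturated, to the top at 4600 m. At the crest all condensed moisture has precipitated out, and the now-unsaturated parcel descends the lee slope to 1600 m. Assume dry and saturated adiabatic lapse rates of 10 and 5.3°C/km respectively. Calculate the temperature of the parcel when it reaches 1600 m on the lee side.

7.32°C

From 1200 m to 3000 m (dry): cools by 10 × 1.8 = 18°C, giving -14.2°C.
From 3000 m to 4600 m (saturated): cools by 5.3 × 1.6 = 8.48°C, giving -22.68°C.
From 4600 m to 1600 m (dry descent): warms by 10 × 3 = 30°C, giving 7.32°C.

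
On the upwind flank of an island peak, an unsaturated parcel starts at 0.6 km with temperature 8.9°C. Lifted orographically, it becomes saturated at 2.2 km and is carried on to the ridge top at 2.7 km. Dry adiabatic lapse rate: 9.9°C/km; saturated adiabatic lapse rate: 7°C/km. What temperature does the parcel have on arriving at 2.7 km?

Dry to 2200 m: -9.9 × 1.6 km = -15.84°C, so T = -6.94°C.
Saturated to 2700 m: -7 × 0.5 km = -3.5°C, so T = -10.44°C.

-10.44°C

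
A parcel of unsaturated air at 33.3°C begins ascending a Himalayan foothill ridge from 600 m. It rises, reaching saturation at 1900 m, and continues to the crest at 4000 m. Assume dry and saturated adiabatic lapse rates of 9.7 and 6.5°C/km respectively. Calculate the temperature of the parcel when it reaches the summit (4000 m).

From 600 m to 1900 m (dry): cools by 9.7 × 1.3 = 12.61°C, giving 20.69°C.
From 1900 m to 4000 m (saturated): cools by 6.5 × 2.1 = 13.65°C, giving 7.04°C.

7.04°C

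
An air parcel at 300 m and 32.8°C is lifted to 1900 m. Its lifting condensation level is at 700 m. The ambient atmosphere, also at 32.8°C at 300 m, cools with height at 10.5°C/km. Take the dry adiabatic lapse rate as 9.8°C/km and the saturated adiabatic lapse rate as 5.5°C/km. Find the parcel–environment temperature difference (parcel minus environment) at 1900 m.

+6.28°C (parcel warmer than environment)

Parcel:
  Dry to 700 m: -9.8 × 0.4 km = -3.92°C, so T = 28.88°C.
  Saturated to 1900 m: -5.5 × 1.2 km = -6.6°C, so T = 22.28°C.
Environment:
  Environment to 1900 m: -10.5 × 1.6 km = -16.8°C, so T = 16°C.
T_parcel − T_env = 22.28 − 16 = +6.28°C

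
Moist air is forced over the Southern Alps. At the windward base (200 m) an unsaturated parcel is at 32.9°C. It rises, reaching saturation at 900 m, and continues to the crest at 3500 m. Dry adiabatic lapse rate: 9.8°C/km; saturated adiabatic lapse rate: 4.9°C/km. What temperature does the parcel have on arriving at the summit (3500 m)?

13.3°C

200 → 900 m (dry, 9.8°C/km): ΔT = -9.8 × 0.7 = -6.86°C → T = 26.04°C
900 → 3500 m (saturated, 4.9°C/km): ΔT = -4.9 × 2.6 = -12.74°C → T = 13.3°C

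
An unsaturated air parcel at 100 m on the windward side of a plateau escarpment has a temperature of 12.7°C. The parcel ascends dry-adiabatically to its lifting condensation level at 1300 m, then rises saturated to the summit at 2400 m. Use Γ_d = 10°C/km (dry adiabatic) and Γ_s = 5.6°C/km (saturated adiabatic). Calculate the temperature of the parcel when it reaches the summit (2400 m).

-5.46°C

Dry to 1300 m: -10 × 1.2 km = -12°C, so T = 0.7°C.
Saturated to 2400 m: -5.6 × 1.1 km = -6.16°C, so T = -5.46°C.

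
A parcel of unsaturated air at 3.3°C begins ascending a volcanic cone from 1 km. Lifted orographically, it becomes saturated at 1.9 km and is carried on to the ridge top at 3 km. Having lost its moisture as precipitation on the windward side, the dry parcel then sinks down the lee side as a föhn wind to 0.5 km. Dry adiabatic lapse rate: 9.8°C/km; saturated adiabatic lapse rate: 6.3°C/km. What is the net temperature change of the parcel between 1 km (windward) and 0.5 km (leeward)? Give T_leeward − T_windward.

+8.75°C

From 1000 m to 1900 m (dry): cools by 9.8 × 0.9 = 8.82°C, giving -5.52°C.
From 1900 m to 3000 m (saturated): cools by 6.3 × 1.1 = 6.93°C, giving -12.45°C.
From 3000 m to 500 m (dry descent): warms by 9.8 × 2.5 = 24.5°C, giving 12.05°C.
Net change vs windward start: 12.05 − 3.3 = +8.75°C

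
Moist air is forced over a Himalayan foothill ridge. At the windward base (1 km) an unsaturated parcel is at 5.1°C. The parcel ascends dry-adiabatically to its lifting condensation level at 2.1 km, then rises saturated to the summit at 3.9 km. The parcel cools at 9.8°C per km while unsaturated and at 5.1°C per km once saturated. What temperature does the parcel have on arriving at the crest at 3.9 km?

1000–2100 m, dry: Δz = 1.1 km ⇒ ΔT = -10.78°C; T = -5.68°C
2100–3900 m, saturated: Δz = 1.8 km ⇒ ΔT = -9.18°C; T = -14.86°C

-14.86°C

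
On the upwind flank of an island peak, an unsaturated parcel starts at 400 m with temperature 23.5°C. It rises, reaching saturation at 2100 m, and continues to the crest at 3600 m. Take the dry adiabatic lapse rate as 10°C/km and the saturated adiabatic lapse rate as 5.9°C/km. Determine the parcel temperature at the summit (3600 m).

-2.35°C

400–2100 m, dry: Δz = 1.7 km ⇒ ΔT = -17°C; T = 6.5°C
2100–3600 m, saturated: Δz = 1.5 km ⇒ ΔT = -8.85°C; T = -2.35°C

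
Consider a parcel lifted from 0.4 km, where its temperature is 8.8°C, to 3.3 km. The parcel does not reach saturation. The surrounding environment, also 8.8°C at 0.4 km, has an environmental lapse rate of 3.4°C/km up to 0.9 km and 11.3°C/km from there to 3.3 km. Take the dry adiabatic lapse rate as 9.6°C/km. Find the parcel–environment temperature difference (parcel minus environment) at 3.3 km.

+0.98°C (parcel warmer than environment)

Parcel:
  400 → 3300 m (dry, 9.6°C/km): ΔT = -9.6 × 2.9 = -27.84°C → T = -19.04°C
Environment:
  400 → 900 m (environment, lower layer, 3.4°C/km): ΔT = -3.4 × 0.5 = -1.7°C → T = 7.1°C
  900 → 3300 m (environment, upper layer, 11.3°C/km): ΔT = -11.3 × 2.4 = -27.12°C → T = -20.02°C
T_parcel − T_env = -19.04 − (-20.02) = +0.98°C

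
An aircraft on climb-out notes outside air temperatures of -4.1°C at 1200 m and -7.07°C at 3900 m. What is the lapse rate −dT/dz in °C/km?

1.1°C/km

Γ = −ΔT/Δz = (-4.1 − (-7.07)) / (3900 − 1200) m
  = 2.97°C / 2.7 km = 1.1°C/km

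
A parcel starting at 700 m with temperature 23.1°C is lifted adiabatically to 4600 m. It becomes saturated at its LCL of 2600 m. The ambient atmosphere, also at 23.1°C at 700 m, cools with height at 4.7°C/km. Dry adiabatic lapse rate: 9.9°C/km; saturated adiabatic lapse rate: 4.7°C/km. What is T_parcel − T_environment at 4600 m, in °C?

Parcel:
  700–2600 m, dry: Δz = 1.9 km ⇒ ΔT = -18.81°C; T = 4.29°C
  2600–4600 m, saturated: Δz = 2 km ⇒ ΔT = -9.4°C; T = -5.11°C
Environment:
  700–4600 m, environment: Δz = 3.9 km ⇒ ΔT = -18.33°C; T = 4.77°C
T_parcel − T_env = -5.11 − 4.77 = -9.88°C

-9.88°C (parcel cooler than environment)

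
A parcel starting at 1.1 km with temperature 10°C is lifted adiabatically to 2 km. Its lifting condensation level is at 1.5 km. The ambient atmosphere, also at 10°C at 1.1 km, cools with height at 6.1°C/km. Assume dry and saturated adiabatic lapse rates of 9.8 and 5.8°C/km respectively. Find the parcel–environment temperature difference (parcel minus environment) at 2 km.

-1.33°C (parcel cooler than environment)

Parcel:
  Dry to 1500 m: -9.8 × 0.4 km = -3.92°C, so T = 6.08°C.
  Saturated to 2000 m: -5.8 × 0.5 km = -2.9°C, so T = 3.18°C.
Environment:
  Environment to 2000 m: -6.1 × 0.9 km = -5.49°C, so T = 4.51°C.
T_parcel − T_env = 3.18 − 4.51 = -1.33°C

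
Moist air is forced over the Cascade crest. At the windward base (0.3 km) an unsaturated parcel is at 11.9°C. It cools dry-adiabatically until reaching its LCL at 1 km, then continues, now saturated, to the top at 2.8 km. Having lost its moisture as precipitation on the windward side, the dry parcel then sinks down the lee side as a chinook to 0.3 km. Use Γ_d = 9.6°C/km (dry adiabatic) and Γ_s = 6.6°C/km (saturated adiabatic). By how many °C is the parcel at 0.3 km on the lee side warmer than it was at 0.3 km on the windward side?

+5.4°C

From 300 m to 1000 m (dry): cools by 9.6 × 0.7 = 6.72°C, giving 5.18°C.
From 1000 m to 2800 m (saturated): cools by 6.6 × 1.8 = 11.88°C, giving -6.7°C.
From 2800 m to 300 m (dry descent): warms by 9.6 × 2.5 = 24°C, giving 17.3°C.
Net change vs windward start: 17.3 − 11.9 = +5.4°C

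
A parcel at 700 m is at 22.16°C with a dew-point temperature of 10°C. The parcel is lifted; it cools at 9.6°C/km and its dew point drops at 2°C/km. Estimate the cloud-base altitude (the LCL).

T and T_d converge at 9.6 − 2 = 7.6°C per km
Height above start = (22.16 − 10) / 7.6 = 1.6 km
LCL altitude = 700 m + 1600 m = 2300 m

2300 m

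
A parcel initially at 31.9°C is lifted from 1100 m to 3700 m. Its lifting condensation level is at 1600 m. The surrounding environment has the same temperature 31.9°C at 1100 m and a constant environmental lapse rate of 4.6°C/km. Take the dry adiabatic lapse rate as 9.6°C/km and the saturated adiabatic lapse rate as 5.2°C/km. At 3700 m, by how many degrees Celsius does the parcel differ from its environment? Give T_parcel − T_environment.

-3.76°C (parcel cooler than environment)

Parcel:
  1100 → 1600 m (dry, 9.6°C/km): ΔT = -9.6 × 0.5 = -4.8°C → T = 27.1°C
  1600 → 3700 m (saturated, 5.2°C/km): ΔT = -5.2 × 2.1 = -10.92°C → T = 16.18°C
Environment:
  1100 → 3700 m (environment, 4.6°C/km): ΔT = -4.6 × 2.6 = -11.96°C → T = 19.94°C
T_parcel − T_env = 16.18 − 19.94 = -3.76°C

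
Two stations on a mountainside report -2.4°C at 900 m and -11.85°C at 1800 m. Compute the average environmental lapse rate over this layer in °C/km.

10.5°C/km

Γ = −ΔT/Δz = (-2.4 − (-11.85)) / (1800 − 900) m
  = 9.45°C / 0.9 km = 10.5°C/km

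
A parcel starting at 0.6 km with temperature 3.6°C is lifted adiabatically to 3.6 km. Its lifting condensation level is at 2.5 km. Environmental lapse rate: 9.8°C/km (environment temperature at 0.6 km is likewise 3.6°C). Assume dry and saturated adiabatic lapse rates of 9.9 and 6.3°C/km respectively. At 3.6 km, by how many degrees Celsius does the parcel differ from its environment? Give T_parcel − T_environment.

Parcel:
  600 → 2500 m (dry, 9.9°C/km): ΔT = -9.9 × 1.9 = -18.81°C → T = -15.21°C
  2500 → 3600 m (saturated, 6.3°C/km): ΔT = -6.3 × 1.1 = -6.93°C → T = -22.14°C
Environment:
  600 → 3600 m (environment, 9.8°C/km): ΔT = -9.8 × 3 = -29.4°C → T = -25.8°C
T_parcel − T_env = -22.14 − (-25.8) = +3.66°C

+3.66°C (parcel warmer than environment)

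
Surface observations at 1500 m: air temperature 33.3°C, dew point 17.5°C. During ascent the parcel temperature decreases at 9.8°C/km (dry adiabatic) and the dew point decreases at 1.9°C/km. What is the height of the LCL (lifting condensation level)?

3500 m

T and T_d converge at 9.8 − 1.9 = 7.9°C per km
Height above start = (33.3 − 17.5) / 7.9 = 2 km
LCL altitude = 1500 m + 2000 m = 3500 m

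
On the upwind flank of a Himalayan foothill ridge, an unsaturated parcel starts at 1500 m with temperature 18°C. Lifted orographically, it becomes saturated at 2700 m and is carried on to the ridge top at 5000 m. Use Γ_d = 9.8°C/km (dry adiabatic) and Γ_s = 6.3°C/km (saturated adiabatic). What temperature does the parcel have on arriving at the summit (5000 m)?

-8.25°C

Dry to 2700 m: -9.8 × 1.2 km = -11.76°C, so T = 6.24°C.
Saturated to 5000 m: -6.3 × 2.3 km = -14.49°C, so T = -8.25°C.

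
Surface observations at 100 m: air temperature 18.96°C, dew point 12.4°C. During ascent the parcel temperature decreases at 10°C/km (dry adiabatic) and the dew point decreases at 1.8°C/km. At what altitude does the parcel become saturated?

T and T_d converge at 10 − 1.8 = 8.2°C per km
Height above start = (18.96 − 12.4) / 8.2 = 0.8 km
LCL altitude = 100 m + 800 m = 900 m

900 m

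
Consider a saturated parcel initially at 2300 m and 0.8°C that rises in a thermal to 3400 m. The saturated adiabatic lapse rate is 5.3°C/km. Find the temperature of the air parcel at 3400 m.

Saturated adiabatic to 3400 m: -5.3 × 1.1 km = -5.83°C, so T = -5.03°C.

-5.03°C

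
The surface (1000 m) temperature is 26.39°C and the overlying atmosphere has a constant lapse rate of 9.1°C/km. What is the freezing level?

3900 m

Height above start = (26.39 − 0) / 9.1 = 2.9 km
Altitude = 1000 m + 2900 m = 3900 m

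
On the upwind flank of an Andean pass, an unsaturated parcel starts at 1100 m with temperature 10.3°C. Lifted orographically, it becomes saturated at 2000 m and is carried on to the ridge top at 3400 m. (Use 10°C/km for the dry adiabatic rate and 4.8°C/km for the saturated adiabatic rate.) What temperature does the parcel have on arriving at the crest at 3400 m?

Dry to 2000 m: -10 × 0.9 km = -9°C, so T = 1.3°C.
Saturated to 3400 m: -4.8 × 1.4 km = -6.72°C, so T = -5.42°C.

-5.42°C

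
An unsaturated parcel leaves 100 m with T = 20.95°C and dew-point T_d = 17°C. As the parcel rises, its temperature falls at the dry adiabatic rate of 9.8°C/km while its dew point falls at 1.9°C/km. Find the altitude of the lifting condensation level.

T and T_d converge at 9.8 − 1.9 = 7.9°C per km
Height above start = (20.95 − 17) / 7.9 = 0.5 km
LCL altitude = 100 m + 500 m = 600 m

600 m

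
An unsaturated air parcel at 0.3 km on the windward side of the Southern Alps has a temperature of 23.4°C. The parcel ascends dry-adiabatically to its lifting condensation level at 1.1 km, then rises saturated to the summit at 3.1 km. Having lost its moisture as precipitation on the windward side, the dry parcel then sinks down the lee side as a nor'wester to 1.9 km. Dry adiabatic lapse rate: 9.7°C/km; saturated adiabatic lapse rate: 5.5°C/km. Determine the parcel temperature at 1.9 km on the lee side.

16.28°C

From 300 m to 1100 m (dry): cools by 9.7 × 0.8 = 7.76°C, giving 15.64°C.
From 1100 m to 3100 m (saturated): cools by 5.5 × 2 = 11°C, giving 4.64°C.
From 3100 m to 1900 m (dry descent): warms by 9.7 × 1.2 = 11.64°C, giving 16.28°C.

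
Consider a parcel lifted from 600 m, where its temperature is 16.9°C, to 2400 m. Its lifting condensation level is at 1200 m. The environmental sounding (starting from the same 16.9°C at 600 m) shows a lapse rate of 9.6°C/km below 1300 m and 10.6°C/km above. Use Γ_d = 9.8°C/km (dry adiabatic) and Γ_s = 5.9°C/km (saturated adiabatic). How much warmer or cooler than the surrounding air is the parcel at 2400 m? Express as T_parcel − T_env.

+5.42°C (parcel warmer than environment)

Parcel:
  600 → 1200 m (dry, 9.8°C/km): ΔT = -9.8 × 0.6 = -5.88°C → T = 11.02°C
  1200 → 2400 m (saturated, 5.9°C/km): ΔT = -5.9 × 1.2 = -7.08°C → T = 3.94°C
Environment:
  600 → 1300 m (environment, lower layer, 9.6°C/km): ΔT = -9.6 × 0.7 = -6.72°C → T = 10.18°C
  1300 → 2400 m (environment, upper layer, 10.6°C/km): ΔT = -10.6 × 1.1 = -11.66°C → T = -1.48°C
T_parcel − T_env = 3.94 − (-1.48) = +5.42°C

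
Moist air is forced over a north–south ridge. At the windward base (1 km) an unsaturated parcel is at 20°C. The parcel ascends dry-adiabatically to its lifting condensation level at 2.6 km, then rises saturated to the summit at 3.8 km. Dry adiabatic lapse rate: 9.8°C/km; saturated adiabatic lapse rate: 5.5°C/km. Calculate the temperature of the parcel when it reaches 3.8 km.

1000–2600 m, dry: Δz = 1.6 km ⇒ ΔT = -15.68°C; T = 4.32°C
2600–3800 m, saturated: Δz = 1.2 km ⇒ ΔT = -6.6°C; T = -2.28°C

-2.28°C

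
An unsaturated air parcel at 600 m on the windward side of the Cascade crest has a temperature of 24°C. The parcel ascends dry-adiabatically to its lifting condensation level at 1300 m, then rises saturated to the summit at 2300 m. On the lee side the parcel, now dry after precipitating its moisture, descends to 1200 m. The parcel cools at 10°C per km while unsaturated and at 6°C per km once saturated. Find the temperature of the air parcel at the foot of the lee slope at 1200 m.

22°C

Dry to 1300 m: -10 × 0.7 km = -7°C, so T = 17°C.
Saturated to 2300 m: -6 × 1 km = -6°C, so T = 11°C.
Dry descent to 1200 m: +10 × 1.1 km = +11°C, so T = 22°C.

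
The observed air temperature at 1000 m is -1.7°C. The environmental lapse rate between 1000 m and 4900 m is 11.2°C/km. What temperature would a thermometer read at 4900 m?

1000–4900 m, environmental: Δz = 3.9 km ⇒ ΔT = -43.68°C; T = -45.38°C

-45.38°C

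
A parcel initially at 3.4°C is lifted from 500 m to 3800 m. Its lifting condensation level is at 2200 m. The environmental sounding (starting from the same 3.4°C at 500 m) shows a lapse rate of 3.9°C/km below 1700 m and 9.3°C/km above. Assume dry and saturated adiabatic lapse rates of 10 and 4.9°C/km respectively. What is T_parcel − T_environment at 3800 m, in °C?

-0.63°C (parcel cooler than environment)

Parcel:
  500 → 2200 m (dry, 10°C/km): ΔT = -10 × 1.7 = -17°C → T = -13.6°C
  2200 → 3800 m (saturated, 4.9°C/km): ΔT = -4.9 × 1.6 = -7.84°C → T = -21.44°C
Environment:
  500 → 1700 m (environment, lower layer, 3.9°C/km): ΔT = -3.9 × 1.2 = -4.68°C → T = -1.28°C
  1700 → 3800 m (environment, upper layer, 9.3°C/km): ΔT = -9.3 × 2.1 = -19.53°C → T = -20.81°C
T_parcel − T_env = -21.44 − (-20.81) = -0.63°C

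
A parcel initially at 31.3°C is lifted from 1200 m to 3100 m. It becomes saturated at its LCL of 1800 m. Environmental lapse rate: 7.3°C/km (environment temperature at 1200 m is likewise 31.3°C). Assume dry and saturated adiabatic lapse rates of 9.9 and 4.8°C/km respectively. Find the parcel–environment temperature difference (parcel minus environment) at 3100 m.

Parcel:
  Dry to 1800 m: -9.9 × 0.6 km = -5.94°C, so T = 25.36°C.
  Saturated to 3100 m: -4.8 × 1.3 km = -6.24°C, so T = 19.12°C.
Environment:
  Environment to 3100 m: -7.3 × 1.9 km = -13.87°C, so T = 17.43°C.
T_parcel − T_env = 19.12 − 17.43 = +1.69°C

+1.69°C (parcel warmer than environment)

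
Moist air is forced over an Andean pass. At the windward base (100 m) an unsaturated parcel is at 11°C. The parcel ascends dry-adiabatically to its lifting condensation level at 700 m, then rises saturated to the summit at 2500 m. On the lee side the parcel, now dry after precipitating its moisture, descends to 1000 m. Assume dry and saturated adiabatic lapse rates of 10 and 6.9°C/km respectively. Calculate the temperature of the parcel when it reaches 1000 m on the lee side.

7.58°C

100–700 m, dry: Δz = 0.6 km ⇒ ΔT = -6°C; T = 5°C
700–2500 m, saturated: Δz = 1.8 km ⇒ ΔT = -12.42°C; T = -7.42°C
2500–1000 m, dry descent: Δz = 1.5 km ⇒ ΔT = +15°C; T = 7.58°C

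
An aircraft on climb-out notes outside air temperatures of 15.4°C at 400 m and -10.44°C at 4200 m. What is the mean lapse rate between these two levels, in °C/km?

6.8°C/km

Γ = −ΔT/Δz = (15.4 − (-10.44)) / (4200 − 400) m
  = 25.84°C / 3.8 km = 6.8°C/km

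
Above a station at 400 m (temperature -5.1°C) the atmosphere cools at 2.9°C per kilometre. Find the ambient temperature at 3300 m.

-13.51°C

400–3300 m, environmental: Δz = 2.9 km ⇒ ΔT = -8.41°C; T = -13.51°C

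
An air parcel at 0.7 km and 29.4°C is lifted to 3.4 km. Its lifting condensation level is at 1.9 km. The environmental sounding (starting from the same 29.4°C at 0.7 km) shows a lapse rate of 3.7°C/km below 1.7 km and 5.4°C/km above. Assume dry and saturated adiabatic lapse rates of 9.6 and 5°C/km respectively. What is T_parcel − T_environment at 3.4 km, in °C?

Parcel:
  700 → 1900 m (dry, 9.6°C/km): ΔT = -9.6 × 1.2 = -11.52°C → T = 17.88°C
  1900 → 3400 m (saturated, 5°C/km): ΔT = -5 × 1.5 = -7.5°C → T = 10.38°C
Environment:
  700 → 1700 m (environment, lower layer, 3.7°C/km): ΔT = -3.7 × 1 = -3.7°C → T = 25.7°C
  1700 → 3400 m (environment, upper layer, 5.4°C/km): ΔT = -5.4 × 1.7 = -9.18°C → T = 16.52°C
T_parcel − T_env = 10.38 − 16.52 = -6.14°C

-6.14°C (parcel cooler than environment)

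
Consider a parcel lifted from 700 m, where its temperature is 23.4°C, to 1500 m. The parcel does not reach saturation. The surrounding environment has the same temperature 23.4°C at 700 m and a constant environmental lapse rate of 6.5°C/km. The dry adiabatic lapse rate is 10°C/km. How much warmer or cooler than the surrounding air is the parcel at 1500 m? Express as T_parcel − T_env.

Parcel:
  700–1500 m, dry: Δz = 0.8 km ⇒ ΔT = -8°C; T = 15.4°C
Environment:
  700–1500 m, environment: Δz = 0.8 km ⇒ ΔT = -5.2°C; T = 18.2°C
T_parcel − T_env = 15.4 − 18.2 = -2.8°C

-2.8°C (parcel cooler than environment)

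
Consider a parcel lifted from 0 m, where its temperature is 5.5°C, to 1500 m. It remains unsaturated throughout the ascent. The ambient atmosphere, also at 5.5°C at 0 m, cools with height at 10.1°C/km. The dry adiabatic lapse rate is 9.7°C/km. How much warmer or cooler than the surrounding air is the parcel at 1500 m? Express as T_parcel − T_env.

+0.6°C (parcel warmer than environment)

Parcel:
  Dry to 1500 m: -9.7 × 1.5 km = -14.55°C, so T = -9.05°C.
Environment:
  Environment to 1500 m: -10.1 × 1.5 km = -15.15°C, so T = -9.65°C.
T_parcel − T_env = -9.05 − (-9.65) = +0.6°C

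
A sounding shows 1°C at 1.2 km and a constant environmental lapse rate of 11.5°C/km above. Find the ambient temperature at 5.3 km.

-46.15°C

1200–5300 m, environmental: Δz = 4.1 km ⇒ ΔT = -47.15°C; T = -46.15°C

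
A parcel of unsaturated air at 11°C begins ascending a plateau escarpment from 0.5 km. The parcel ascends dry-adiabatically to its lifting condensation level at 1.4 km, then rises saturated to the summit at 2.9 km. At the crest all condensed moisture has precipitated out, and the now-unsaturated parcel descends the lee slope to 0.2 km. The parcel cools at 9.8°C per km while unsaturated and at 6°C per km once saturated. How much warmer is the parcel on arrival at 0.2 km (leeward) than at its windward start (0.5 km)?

+8.64°C

From 500 m to 1400 m (dry): cools by 9.8 × 0.9 = 8.82°C, giving 2.18°C.
From 1400 m to 2900 m (saturated): cools by 6 × 1.5 = 9°C, giving -6.82°C.
From 2900 m to 200 m (dry descent): warms by 9.8 × 2.7 = 26.46°C, giving 19.64°C.
Net change vs windward start: 19.64 − 11 = +8.64°C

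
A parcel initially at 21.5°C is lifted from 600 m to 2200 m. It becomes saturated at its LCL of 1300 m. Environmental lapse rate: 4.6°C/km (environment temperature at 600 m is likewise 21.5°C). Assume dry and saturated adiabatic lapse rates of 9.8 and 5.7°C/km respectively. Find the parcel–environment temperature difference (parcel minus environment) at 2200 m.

-4.63°C (parcel cooler than environment)

Parcel:
  From 600 m to 1300 m (dry): cools by 9.8 × 0.7 = 6.86°C, giving 14.64°C.
  From 1300 m to 2200 m (saturated): cools by 5.7 × 0.9 = 5.13°C, giving 9.51°C.
Environment:
  From 600 m to 2200 m (environment): cools by 4.6 × 1.6 = 7.36°C, giving 14.14°C.
T_parcel − T_env = 9.51 − 14.14 = -4.63°C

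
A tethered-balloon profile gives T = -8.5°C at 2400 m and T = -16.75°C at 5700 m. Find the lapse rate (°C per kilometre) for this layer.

Γ = −ΔT/Δz = (-8.5 − (-16.75)) / (5700 − 2400) m
  = 8.25°C / 3.3 km = 2.5°C/km

2.5°C/km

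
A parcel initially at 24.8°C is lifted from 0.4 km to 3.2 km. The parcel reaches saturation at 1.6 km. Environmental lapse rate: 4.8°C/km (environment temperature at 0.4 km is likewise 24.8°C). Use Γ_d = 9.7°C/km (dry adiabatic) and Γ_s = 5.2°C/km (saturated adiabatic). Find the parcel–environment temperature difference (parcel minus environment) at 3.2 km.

-6.52°C (parcel cooler than environment)

Parcel:
  400–1600 m, dry: Δz = 1.2 km ⇒ ΔT = -11.64°C; T = 13.16°C
  1600–3200 m, saturated: Δz = 1.6 km ⇒ ΔT = -8.32°C; T = 4.84°C
Environment:
  400–3200 m, environment: Δz = 2.8 km ⇒ ΔT = -13.44°C; T = 11.36°C
T_parcel − T_env = 4.84 − 11.36 = -6.52°C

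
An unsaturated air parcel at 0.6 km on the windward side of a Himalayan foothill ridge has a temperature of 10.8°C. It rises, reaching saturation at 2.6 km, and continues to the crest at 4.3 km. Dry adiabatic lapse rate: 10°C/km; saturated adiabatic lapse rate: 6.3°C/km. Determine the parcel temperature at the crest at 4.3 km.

-19.91°C

600–2600 m, dry: Δz = 2 km ⇒ ΔT = -20°C; T = -9.2°C
2600–4300 m, saturated: Δz = 1.7 km ⇒ ΔT = -10.71°C; T = -19.91°C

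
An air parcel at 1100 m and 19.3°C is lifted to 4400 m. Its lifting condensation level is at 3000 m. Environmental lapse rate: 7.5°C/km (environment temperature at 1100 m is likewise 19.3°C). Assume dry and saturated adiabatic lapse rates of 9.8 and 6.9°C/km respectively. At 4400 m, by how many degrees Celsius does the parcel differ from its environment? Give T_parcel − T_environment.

Parcel:
  Dry to 3000 m: -9.8 × 1.9 km = -18.62°C, so T = 0.68°C.
  Saturated to 4400 m: -6.9 × 1.4 km = -9.66°C, so T = -8.98°C.
Environment:
  Environment to 4400 m: -7.5 × 3.3 km = -24.75°C, so T = -5.45°C.
T_parcel − T_env = -8.98 − (-5.45) = -3.53°C

-3.53°C (parcel cooler than environment)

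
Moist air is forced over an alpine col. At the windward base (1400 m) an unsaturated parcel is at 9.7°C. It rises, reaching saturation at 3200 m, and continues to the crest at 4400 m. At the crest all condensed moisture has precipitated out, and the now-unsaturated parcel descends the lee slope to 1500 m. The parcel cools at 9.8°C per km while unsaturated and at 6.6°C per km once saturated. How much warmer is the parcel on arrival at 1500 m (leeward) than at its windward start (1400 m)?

+2.86°C

From 1400 m to 3200 m (dry): cools by 9.8 × 1.8 = 17.64°C, giving -7.94°C.
From 3200 m to 4400 m (saturated): cools by 6.6 × 1.2 = 7.92°C, giving -15.86°C.
From 4400 m to 1500 m (dry descent): warms by 9.8 × 2.9 = 28.42°C, giving 12.56°C.
Net change vs windward start: 12.56 − 9.7 = +2.86°C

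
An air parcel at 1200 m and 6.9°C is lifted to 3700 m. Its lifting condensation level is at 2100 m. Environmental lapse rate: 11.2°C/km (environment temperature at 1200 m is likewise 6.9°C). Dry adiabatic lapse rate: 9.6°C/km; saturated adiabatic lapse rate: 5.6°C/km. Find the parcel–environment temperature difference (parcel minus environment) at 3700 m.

+10.4°C (parcel warmer than environment)

Parcel:
  From 1200 m to 2100 m (dry): cools by 9.6 × 0.9 = 8.64°C, giving -1.74°C.
  From 2100 m to 3700 m (saturated): cools by 5.6 × 1.6 = 8.96°C, giving -10.7°C.
Environment:
  From 1200 m to 3700 m (environment): cools by 11.2 × 2.5 = 28°C, giving -21.1°C.
T_parcel − T_env = -10.7 − (-21.1) = +10.4°C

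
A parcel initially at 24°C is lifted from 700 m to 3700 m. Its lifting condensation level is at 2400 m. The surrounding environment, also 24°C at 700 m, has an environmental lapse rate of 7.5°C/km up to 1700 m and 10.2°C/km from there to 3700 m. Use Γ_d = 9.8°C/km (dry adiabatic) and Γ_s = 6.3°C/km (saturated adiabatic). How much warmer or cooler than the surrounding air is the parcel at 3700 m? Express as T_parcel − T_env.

+3.05°C (parcel warmer than environment)

Parcel:
  700 → 2400 m (dry, 9.8°C/km): ΔT = -9.8 × 1.7 = -16.66°C → T = 7.34°C
  2400 → 3700 m (saturated, 6.3°C/km): ΔT = -6.3 × 1.3 = -8.19°C → T = -0.85°C
Environment:
  700 → 1700 m (environment, lower layer, 7.5°C/km): ΔT = -7.5 × 1 = -7.5°C → T = 16.5°C
  1700 → 3700 m (environment, upper layer, 10.2°C/km): ΔT = -10.2 × 2 = -20.4°C → T = -3.9°C
T_parcel − T_env = -0.85 − (-3.9) = +3.05°C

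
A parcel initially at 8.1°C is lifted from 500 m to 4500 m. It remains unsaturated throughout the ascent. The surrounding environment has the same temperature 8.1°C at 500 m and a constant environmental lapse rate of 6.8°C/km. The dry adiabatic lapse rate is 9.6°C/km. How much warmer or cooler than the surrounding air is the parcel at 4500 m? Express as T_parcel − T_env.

Parcel:
  From 500 m to 4500 m (dry): cools by 9.6 × 4 = 38.4°C, giving -30.3°C.
Environment:
  From 500 m to 4500 m (environment): cools by 6.8 × 4 = 27.2°C, giving -19.1°C.
T_parcel − T_env = -30.3 − (-19.1) = -11.2°C

-11.2°C (parcel cooler than environment)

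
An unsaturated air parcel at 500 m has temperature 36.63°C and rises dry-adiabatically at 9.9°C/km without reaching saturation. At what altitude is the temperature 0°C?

4200 m

Height above start = (36.63 − 0) / 9.9 = 3.7 km
Altitude = 500 m + 3700 m = 4200 m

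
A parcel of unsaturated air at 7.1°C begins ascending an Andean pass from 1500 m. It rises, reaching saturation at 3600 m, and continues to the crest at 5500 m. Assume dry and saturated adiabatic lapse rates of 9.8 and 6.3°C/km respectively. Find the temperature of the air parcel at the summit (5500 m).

1500–3600 m, dry: Δz = 2.1 km ⇒ ΔT = -20.58°C; T = -13.48°C
3600–5500 m, saturated: Δz = 1.9 km ⇒ ΔT = -11.97°C; T = -25.45°C

-25.45°C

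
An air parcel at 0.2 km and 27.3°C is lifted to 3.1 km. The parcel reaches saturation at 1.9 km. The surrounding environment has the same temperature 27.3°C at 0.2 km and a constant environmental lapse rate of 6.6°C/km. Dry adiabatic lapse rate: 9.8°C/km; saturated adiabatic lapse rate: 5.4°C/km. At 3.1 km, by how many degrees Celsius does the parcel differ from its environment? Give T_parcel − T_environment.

-4°C (parcel cooler than environment)

Parcel:
  200–1900 m, dry: Δz = 1.7 km ⇒ ΔT = -16.66°C; T = 10.64°C
  1900–3100 m, saturated: Δz = 1.2 km ⇒ ΔT = -6.48°C; T = 4.16°C
Environment:
  200–3100 m, environment: Δz = 2.9 km ⇒ ΔT = -19.14°C; T = 8.16°C
T_parcel − T_env = 4.16 − 8.16 = -4°C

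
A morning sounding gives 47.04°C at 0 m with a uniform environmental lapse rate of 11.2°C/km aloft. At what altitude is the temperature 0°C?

4200 m

Height above start = (47.04 − 0) / 11.2 = 4.2 km
Altitude = 0 m + 4200 m = 4200 m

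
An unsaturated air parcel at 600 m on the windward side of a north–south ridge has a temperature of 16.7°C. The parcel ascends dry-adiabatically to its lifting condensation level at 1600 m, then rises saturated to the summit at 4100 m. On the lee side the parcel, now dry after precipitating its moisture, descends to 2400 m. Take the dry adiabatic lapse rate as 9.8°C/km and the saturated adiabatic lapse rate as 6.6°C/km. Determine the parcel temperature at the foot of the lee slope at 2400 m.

From 600 m to 1600 m (dry): cools by 9.8 × 1 = 9.8°C, giving 6.9°C.
From 1600 m to 4100 m (saturated): cools by 6.6 × 2.5 = 16.5°C, giving -9.6°C.
From 4100 m to 2400 m (dry descent): warms by 9.8 × 1.7 = 16.66°C, giving 7.06°C.

7.06°C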